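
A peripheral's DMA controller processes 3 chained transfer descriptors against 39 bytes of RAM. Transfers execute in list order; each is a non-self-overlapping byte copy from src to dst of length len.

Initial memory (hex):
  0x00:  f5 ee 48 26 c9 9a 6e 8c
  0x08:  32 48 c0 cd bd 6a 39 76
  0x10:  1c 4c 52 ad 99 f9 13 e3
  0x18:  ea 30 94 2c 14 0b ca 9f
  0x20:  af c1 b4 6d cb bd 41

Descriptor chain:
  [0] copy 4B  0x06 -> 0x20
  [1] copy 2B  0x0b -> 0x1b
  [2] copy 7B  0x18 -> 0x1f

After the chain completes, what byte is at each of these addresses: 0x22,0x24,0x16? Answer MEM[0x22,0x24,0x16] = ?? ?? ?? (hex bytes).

D0: mem[0x20..0x23] <- [6e 8c 32 48]
D1: mem[0x1b..0x1c] <- [cd bd]
D2: mem[0x1f..0x25] <- [ea 30 94 cd bd 0b ca]
query mem[0x22]=0xcd, mem[0x24]=0x0b, mem[0x16]=0x13

MEM[0x22,0x24,0x16] = cd 0b 13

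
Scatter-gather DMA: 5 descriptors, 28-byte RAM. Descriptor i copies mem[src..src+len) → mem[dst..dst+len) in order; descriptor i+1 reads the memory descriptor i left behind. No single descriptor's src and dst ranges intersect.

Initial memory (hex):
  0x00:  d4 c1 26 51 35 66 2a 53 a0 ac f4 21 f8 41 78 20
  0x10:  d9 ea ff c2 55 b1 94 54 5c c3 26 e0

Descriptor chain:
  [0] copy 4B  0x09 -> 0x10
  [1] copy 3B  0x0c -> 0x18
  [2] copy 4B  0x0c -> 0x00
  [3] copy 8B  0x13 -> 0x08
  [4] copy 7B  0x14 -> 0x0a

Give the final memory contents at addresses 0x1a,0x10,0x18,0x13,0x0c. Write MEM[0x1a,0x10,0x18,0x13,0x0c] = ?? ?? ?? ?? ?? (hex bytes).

D0: mem[0x10..0x13] <- [ac f4 21 f8]
D1: mem[0x18..0x1a] <- [f8 41 78]
D2: mem[0x00..0x03] <- [f8 41 78 20]
D3: mem[0x08..0x0f] <- [f8 55 b1 94 54 f8 41 78]
D4: mem[0x0a..0x10] <- [55 b1 94 54 f8 41 78]
query mem[0x1a]=0x78, mem[0x10]=0x78, mem[0x18]=0xf8, mem[0x13]=0xf8, mem[0x0c]=0x94

MEM[0x1a,0x10,0x18,0x13,0x0c] = 78 78 f8 f8 94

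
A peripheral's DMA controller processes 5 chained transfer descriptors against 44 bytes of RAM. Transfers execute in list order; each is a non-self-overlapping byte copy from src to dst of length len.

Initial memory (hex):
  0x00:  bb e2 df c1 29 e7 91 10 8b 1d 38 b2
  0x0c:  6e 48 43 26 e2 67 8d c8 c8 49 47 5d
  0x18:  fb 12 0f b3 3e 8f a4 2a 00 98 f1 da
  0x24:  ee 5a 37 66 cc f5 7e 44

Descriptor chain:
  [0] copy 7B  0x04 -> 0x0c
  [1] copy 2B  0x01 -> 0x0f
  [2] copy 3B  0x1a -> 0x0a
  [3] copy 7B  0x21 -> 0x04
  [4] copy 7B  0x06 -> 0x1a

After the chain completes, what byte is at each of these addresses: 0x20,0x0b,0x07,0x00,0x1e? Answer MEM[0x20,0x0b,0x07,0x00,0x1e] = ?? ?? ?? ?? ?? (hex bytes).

[0] 0x04->0x0c len=7 : 29 e7 91 10 8b 1d 38
[1] 0x01->0x0f len=2 : e2 df
[2] 0x1a->0x0a len=3 : 0f b3 3e
[3] 0x21->0x04 len=7 : 98 f1 da ee 5a 37 66
[4] 0x06->0x1a len=7 : da ee 5a 37 66 b3 3e
query mem[0x20]=0x3e, mem[0x0b]=0xb3, mem[0x07]=0xee, mem[0x00]=0xbb, mem[0x1e]=0x66

MEM[0x20,0x0b,0x07,0x00,0x1e] = 3e b3 ee bb 66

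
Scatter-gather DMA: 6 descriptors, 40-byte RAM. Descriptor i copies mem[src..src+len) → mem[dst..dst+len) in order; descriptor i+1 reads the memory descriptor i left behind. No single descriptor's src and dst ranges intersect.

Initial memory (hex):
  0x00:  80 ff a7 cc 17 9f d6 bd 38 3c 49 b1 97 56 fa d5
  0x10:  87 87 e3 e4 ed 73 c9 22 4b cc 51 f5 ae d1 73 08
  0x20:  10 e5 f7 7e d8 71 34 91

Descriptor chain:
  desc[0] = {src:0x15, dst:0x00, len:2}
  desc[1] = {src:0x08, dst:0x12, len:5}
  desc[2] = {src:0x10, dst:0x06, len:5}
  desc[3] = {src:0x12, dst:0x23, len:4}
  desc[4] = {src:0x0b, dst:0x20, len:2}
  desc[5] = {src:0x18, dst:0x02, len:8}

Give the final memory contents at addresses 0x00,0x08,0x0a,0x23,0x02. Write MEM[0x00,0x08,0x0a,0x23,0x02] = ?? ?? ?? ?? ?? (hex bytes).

  after D0: wrote 2B at 0x00 = 73c9
  after D1: wrote 5B at 0x12 = 383c49b197
  after D2: wrote 5B at 0x06 = 8787383c49
  after D3: wrote 4B at 0x23 = 383c49b1
  after D4: wrote 2B at 0x20 = b197
  after D5: wrote 8B at 0x02 = 4bcc51f5aed17308
query mem[0x00]=0x73, mem[0x08]=0x73, mem[0x0a]=0x49, mem[0x23]=0x38, mem[0x02]=0x4b

MEM[0x00,0x08,0x0a,0x23,0x02] = 73 73 49 38 4b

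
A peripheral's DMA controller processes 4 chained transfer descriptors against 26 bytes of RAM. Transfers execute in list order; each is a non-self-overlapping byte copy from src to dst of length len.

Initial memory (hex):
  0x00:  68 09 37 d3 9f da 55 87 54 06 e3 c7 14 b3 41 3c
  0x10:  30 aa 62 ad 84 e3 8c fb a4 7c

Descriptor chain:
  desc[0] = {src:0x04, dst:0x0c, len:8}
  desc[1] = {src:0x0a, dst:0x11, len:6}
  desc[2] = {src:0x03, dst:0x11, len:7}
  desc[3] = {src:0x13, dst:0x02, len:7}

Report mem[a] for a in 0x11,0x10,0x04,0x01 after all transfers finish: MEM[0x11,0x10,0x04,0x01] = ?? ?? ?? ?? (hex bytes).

D0: mem[0x0c..0x13] <- [9f da 55 87 54 06 e3 c7]
D1: mem[0x11..0x16] <- [e3 c7 9f da 55 87]
D2: mem[0x11..0x17] <- [d3 9f da 55 87 54 06]
D3: mem[0x02..0x08] <- [da 55 87 54 06 a4 7c]
query mem[0x11]=0xd3, mem[0x10]=0x54, mem[0x04]=0x87, mem[0x01]=0x09

MEM[0x11,0x10,0x04,0x01] = d3 54 87 09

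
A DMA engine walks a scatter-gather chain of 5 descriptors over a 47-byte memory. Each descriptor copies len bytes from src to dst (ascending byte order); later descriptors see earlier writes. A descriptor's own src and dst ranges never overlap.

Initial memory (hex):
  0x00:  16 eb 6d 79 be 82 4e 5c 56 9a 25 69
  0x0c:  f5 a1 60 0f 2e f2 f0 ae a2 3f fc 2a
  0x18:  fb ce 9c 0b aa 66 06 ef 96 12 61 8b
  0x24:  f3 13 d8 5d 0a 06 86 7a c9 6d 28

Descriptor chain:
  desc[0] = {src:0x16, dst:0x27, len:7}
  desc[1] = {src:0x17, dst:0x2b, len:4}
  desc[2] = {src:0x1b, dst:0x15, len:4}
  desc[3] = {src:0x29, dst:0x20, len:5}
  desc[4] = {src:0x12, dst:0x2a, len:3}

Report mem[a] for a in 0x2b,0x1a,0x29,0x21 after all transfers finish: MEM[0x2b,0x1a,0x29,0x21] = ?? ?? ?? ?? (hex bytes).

MEM[0x2b,0x1a,0x29,0x21] = ae 9c fb ce

[0] 0x16->0x27 len=7 : fc 2a fb ce 9c 0b aa
[1] 0x17->0x2b len=4 : 2a fb ce 9c
[2] 0x1b->0x15 len=4 : 0b aa 66 06
[3] 0x29->0x20 len=5 : fb ce 2a fb ce
[4] 0x12->0x2a len=3 : f0 ae a2
query mem[0x2b]=0xae, mem[0x1a]=0x9c, mem[0x29]=0xfb, mem[0x21]=0xce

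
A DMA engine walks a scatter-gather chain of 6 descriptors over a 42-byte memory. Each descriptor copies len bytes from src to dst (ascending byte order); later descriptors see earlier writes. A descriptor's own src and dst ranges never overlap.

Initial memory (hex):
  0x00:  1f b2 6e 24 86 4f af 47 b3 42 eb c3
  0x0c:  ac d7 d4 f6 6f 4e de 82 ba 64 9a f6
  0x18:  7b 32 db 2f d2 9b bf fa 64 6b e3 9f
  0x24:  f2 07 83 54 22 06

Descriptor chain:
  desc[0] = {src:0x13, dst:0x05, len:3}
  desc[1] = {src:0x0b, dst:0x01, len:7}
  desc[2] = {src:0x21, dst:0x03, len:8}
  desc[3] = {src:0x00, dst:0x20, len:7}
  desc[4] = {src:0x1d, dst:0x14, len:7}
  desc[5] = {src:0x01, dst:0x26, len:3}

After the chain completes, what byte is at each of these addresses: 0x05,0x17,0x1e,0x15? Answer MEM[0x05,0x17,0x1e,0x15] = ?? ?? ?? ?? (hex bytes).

MEM[0x05,0x17,0x1e,0x15] = 9f 1f bf bf

  after D0: wrote 3B at 0x05 = 82ba64
  after D1: wrote 7B at 0x01 = c3acd7d4f66f4e
  after D2: wrote 8B at 0x03 = 6be39ff207835422
  after D3: wrote 7B at 0x20 = 1fc3ac6be39ff2
  after D4: wrote 7B at 0x14 = 9bbffa1fc3ac6b
  after D5: wrote 3B at 0x26 = c3ac6b
query mem[0x05]=0x9f, mem[0x17]=0x1f, mem[0x1e]=0xbf, mem[0x15]=0xbf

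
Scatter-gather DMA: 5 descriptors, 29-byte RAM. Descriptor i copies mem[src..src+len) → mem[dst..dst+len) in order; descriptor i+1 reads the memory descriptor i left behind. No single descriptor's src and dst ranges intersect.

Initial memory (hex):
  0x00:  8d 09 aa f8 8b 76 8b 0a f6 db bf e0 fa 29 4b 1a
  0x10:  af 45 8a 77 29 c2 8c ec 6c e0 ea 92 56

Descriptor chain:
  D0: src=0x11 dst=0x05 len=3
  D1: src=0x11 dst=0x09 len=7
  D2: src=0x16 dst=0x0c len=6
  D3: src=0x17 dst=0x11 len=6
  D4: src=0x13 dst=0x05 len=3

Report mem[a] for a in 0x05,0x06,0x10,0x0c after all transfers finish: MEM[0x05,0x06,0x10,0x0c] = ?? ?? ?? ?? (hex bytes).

MEM[0x05,0x06,0x10,0x0c] = e0 ea ea 8c

D0: mem[0x05..0x07] <- [45 8a 77]
D1: mem[0x09..0x0f] <- [45 8a 77 29 c2 8c ec]
D2: mem[0x0c..0x11] <- [8c ec 6c e0 ea 92]
D3: mem[0x11..0x16] <- [ec 6c e0 ea 92 56]
D4: mem[0x05..0x07] <- [e0 ea 92]
query mem[0x05]=0xe0, mem[0x06]=0xea, mem[0x10]=0xea, mem[0x0c]=0x8c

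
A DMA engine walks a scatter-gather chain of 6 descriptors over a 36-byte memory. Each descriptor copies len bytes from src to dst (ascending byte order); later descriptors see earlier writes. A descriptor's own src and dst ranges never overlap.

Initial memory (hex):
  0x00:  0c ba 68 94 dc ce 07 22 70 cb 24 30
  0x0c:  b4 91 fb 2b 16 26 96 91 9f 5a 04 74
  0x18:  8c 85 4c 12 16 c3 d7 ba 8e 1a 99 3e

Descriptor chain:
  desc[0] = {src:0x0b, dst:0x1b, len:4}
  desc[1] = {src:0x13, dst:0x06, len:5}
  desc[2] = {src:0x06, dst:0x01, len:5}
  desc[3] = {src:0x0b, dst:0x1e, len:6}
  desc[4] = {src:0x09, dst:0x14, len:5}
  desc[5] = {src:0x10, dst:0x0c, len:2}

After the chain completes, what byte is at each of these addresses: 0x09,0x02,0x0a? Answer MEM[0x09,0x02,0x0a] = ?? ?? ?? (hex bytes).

[0] 0x0b->0x1b len=4 : 30 b4 91 fb
[1] 0x13->0x06 len=5 : 91 9f 5a 04 74
[2] 0x06->0x01 len=5 : 91 9f 5a 04 74
[3] 0x0b->0x1e len=6 : 30 b4 91 fb 2b 16
[4] 0x09->0x14 len=5 : 04 74 30 b4 91
[5] 0x10->0x0c len=2 : 16 26
query mem[0x09]=0x04, mem[0x02]=0x9f, mem[0x0a]=0x74

MEM[0x09,0x02,0x0a] = 04 9f 74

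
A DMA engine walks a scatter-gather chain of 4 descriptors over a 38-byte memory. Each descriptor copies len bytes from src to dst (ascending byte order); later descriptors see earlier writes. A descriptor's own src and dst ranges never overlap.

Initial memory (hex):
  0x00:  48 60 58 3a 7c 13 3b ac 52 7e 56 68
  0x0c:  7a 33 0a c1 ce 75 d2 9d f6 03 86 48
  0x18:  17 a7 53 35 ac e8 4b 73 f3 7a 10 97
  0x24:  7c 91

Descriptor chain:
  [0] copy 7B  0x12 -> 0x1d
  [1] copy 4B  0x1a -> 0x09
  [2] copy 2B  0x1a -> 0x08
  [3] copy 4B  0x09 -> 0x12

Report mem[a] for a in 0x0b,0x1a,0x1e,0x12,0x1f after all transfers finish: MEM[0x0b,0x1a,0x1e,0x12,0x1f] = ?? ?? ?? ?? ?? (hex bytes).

MEM[0x0b,0x1a,0x1e,0x12,0x1f] = ac 53 9d 35 f6

  after D0: wrote 7B at 0x1d = d29df603864817
  after D1: wrote 4B at 0x09 = 5335acd2
  after D2: wrote 2B at 0x08 = 5335
  after D3: wrote 4B at 0x12 = 3535acd2
query mem[0x0b]=0xac, mem[0x1a]=0x53, mem[0x1e]=0x9d, mem[0x12]=0x35, mem[0x1f]=0xf6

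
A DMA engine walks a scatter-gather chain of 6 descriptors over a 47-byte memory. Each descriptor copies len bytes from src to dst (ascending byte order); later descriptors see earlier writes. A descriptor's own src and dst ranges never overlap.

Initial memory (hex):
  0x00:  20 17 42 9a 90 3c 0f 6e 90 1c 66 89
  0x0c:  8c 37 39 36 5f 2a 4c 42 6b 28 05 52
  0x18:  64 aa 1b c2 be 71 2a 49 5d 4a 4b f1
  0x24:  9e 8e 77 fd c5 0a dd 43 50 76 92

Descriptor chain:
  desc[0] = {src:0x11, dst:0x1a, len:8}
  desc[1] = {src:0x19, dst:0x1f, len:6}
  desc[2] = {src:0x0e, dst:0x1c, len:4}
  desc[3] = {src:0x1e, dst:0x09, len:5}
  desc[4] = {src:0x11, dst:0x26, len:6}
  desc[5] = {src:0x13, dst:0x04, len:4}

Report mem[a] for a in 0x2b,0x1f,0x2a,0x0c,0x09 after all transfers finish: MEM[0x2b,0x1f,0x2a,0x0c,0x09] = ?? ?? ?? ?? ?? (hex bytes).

[0] 0x11->0x1a len=8 : 2a 4c 42 6b 28 05 52 64
[1] 0x19->0x1f len=6 : aa 2a 4c 42 6b 28
[2] 0x0e->0x1c len=4 : 39 36 5f 2a
[3] 0x1e->0x09 len=5 : 5f 2a 2a 4c 42
[4] 0x11->0x26 len=6 : 2a 4c 42 6b 28 05
[5] 0x13->0x04 len=4 : 42 6b 28 05
query mem[0x2b]=0x05, mem[0x1f]=0x2a, mem[0x2a]=0x28, mem[0x0c]=0x4c, mem[0x09]=0x5f

MEM[0x2b,0x1f,0x2a,0x0c,0x09] = 05 2a 28 4c 5f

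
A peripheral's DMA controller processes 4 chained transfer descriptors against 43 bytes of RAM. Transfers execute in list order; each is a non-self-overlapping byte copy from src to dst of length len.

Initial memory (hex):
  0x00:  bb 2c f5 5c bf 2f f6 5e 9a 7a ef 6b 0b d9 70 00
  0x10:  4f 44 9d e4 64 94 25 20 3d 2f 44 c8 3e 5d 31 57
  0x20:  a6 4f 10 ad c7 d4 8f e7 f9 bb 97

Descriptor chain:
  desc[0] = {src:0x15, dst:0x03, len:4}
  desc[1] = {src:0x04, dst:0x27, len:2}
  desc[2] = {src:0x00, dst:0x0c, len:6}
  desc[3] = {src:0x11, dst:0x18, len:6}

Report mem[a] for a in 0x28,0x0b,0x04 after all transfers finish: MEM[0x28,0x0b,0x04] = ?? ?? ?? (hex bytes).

D0: mem[0x03..0x06] <- [94 25 20 3d]
D1: mem[0x27..0x28] <- [25 20]
D2: mem[0x0c..0x11] <- [bb 2c f5 94 25 20]
D3: mem[0x18..0x1d] <- [20 9d e4 64 94 25]
query mem[0x28]=0x20, mem[0x0b]=0x6b, mem[0x04]=0x25

MEM[0x28,0x0b,0x04] = 20 6b 25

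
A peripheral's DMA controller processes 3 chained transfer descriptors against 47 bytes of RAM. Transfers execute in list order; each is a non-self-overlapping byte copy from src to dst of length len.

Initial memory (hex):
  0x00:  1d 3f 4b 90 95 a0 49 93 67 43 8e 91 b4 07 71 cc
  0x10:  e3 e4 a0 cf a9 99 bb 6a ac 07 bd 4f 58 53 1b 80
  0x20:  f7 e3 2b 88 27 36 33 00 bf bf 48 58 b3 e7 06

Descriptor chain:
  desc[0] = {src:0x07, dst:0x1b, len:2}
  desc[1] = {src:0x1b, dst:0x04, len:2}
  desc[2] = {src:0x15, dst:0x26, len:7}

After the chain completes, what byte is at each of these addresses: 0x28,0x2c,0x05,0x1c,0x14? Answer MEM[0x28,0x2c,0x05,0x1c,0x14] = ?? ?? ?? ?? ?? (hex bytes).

D0: mem[0x1b..0x1c] <- [93 67]
D1: mem[0x04..0x05] <- [93 67]
D2: mem[0x26..0x2c] <- [99 bb 6a ac 07 bd 93]
query mem[0x28]=0x6a, mem[0x2c]=0x93, mem[0x05]=0x67, mem[0x1c]=0x67, mem[0x14]=0xa9

MEM[0x28,0x2c,0x05,0x1c,0x14] = 6a 93 67 67 a9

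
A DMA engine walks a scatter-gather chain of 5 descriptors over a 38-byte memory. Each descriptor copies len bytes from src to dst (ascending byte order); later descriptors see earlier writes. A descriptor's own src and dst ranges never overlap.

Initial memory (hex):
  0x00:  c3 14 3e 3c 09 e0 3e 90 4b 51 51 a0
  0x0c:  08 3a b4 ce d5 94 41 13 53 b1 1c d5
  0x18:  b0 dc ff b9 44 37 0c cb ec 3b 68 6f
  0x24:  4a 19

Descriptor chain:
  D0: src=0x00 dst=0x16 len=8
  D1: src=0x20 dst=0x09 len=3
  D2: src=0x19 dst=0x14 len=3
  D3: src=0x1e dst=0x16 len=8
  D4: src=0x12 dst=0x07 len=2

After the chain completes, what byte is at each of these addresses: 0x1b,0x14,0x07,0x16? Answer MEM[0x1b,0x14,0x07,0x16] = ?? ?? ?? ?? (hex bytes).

D0: mem[0x16..0x1d] <- [c3 14 3e 3c 09 e0 3e 90]
D1: mem[0x09..0x0b] <- [ec 3b 68]
D2: mem[0x14..0x16] <- [3c 09 e0]
D3: mem[0x16..0x1d] <- [0c cb ec 3b 68 6f 4a 19]
D4: mem[0x07..0x08] <- [41 13]
query mem[0x1b]=0x6f, mem[0x14]=0x3c, mem[0x07]=0x41, mem[0x16]=0x0c

MEM[0x1b,0x14,0x07,0x16] = 6f 3c 41 0c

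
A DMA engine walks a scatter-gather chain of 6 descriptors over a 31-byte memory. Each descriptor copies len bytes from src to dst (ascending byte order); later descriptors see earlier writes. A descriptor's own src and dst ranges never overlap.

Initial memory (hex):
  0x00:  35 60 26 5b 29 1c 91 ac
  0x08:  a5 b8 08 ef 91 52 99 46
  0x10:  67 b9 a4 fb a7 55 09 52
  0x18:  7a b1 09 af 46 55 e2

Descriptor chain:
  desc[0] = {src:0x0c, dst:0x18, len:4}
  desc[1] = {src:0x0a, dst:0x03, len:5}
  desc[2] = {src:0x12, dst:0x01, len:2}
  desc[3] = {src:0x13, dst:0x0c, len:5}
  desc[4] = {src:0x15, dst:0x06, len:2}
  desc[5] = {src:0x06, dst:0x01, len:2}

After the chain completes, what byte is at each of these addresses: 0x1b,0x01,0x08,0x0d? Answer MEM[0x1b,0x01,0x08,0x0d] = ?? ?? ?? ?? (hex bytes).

  after D0: wrote 4B at 0x18 = 91529946
  after D1: wrote 5B at 0x03 = 08ef915299
  after D2: wrote 2B at 0x01 = a4fb
  after D3: wrote 5B at 0x0c = fba7550952
  after D4: wrote 2B at 0x06 = 5509
  after D5: wrote 2B at 0x01 = 5509
query mem[0x1b]=0x46, mem[0x01]=0x55, mem[0x08]=0xa5, mem[0x0d]=0xa7

MEM[0x1b,0x01,0x08,0x0d] = 46 55 a5 a7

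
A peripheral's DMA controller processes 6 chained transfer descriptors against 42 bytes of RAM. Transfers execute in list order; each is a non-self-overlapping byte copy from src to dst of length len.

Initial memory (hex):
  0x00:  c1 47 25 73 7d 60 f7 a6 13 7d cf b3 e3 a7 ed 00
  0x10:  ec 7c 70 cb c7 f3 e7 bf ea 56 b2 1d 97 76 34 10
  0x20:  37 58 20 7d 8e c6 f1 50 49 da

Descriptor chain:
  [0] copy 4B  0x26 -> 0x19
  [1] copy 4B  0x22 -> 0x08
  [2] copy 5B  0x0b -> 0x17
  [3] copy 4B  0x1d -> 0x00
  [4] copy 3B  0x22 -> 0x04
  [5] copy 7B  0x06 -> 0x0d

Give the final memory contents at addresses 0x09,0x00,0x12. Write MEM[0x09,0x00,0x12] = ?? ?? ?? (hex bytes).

#0 dst[0x19+4] := {0xf1,0x50,0x49,0xda}
#1 dst[0x08+4] := {0x20,0x7d,0x8e,0xc6}
#2 dst[0x17+5] := {0xc6,0xe3,0xa7,0xed,0x00}
#3 dst[0x00+4] := {0x76,0x34,0x10,0x37}
#4 dst[0x04+3] := {0x20,0x7d,0x8e}
#5 dst[0x0d+7] := {0x8e,0xa6,0x20,0x7d,0x8e,0xc6,0xe3}
query mem[0x09]=0x7d, mem[0x00]=0x76, mem[0x12]=0xc6

MEM[0x09,0x00,0x12] = 7d 76 c6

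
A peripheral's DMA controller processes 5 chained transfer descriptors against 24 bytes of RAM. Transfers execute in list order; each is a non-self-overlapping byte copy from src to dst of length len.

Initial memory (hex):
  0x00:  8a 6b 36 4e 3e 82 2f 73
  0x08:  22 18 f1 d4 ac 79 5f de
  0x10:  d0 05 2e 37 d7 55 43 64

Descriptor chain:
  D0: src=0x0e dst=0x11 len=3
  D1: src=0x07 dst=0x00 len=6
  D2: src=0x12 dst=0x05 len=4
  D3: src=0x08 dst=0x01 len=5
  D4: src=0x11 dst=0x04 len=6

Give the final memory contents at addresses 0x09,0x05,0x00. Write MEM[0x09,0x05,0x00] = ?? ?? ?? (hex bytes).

#0 dst[0x11+3] := {0x5f,0xde,0xd0}
#1 dst[0x00+6] := {0x73,0x22,0x18,0xf1,0xd4,0xac}
#2 dst[0x05+4] := {0xde,0xd0,0xd7,0x55}
#3 dst[0x01+5] := {0x55,0x18,0xf1,0xd4,0xac}
#4 dst[0x04+6] := {0x5f,0xde,0xd0,0xd7,0x55,0x43}
query mem[0x09]=0x43, mem[0x05]=0xde, mem[0x00]=0x73

MEM[0x09,0x05,0x00] = 43 de 73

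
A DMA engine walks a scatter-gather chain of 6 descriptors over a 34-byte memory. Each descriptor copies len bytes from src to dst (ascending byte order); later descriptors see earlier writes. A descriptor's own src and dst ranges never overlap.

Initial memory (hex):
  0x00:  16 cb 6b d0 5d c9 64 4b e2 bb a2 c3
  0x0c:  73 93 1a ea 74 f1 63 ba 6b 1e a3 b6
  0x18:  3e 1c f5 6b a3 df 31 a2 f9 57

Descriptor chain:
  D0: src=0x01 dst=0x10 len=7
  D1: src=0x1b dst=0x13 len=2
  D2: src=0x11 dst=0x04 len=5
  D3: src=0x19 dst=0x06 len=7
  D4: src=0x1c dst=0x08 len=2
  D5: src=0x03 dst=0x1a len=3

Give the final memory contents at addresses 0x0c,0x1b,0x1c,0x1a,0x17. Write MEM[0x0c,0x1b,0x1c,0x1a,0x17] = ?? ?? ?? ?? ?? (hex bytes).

#0 dst[0x10+7] := {0xcb,0x6b,0xd0,0x5d,0xc9,0x64,0x4b}
#1 dst[0x13+2] := {0x6b,0xa3}
#2 dst[0x04+5] := {0x6b,0xd0,0x6b,0xa3,0x64}
#3 dst[0x06+7] := {0x1c,0xf5,0x6b,0xa3,0xdf,0x31,0xa2}
#4 dst[0x08+2] := {0xa3,0xdf}
#5 dst[0x1a+3] := {0xd0,0x6b,0xd0}
query mem[0x0c]=0xa2, mem[0x1b]=0x6b, mem[0x1c]=0xd0, mem[0x1a]=0xd0, mem[0x17]=0xb6

MEM[0x0c,0x1b,0x1c,0x1a,0x17] = a2 6b d0 d0 b6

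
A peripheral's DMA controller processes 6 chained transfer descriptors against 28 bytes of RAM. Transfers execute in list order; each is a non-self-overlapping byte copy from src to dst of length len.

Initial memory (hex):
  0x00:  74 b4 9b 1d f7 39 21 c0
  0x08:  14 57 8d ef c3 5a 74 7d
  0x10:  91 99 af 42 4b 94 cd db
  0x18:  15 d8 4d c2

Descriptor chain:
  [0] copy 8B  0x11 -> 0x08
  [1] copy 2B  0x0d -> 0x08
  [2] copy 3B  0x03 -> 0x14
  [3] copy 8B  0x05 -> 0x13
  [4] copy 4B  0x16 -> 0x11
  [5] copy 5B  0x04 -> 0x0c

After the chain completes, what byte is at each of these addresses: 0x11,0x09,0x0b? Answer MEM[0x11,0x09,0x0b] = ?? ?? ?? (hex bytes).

#0 dst[0x08+8] := {0x99,0xaf,0x42,0x4b,0x94,0xcd,0xdb,0x15}
#1 dst[0x08+2] := {0xcd,0xdb}
#2 dst[0x14+3] := {0x1d,0xf7,0x39}
#3 dst[0x13+8] := {0x39,0x21,0xc0,0xcd,0xdb,0x42,0x4b,0x94}
#4 dst[0x11+4] := {0xcd,0xdb,0x42,0x4b}
#5 dst[0x0c+5] := {0xf7,0x39,0x21,0xc0,0xcd}
query mem[0x11]=0xcd, mem[0x09]=0xdb, mem[0x0b]=0x4b

MEM[0x11,0x09,0x0b] = cd db 4b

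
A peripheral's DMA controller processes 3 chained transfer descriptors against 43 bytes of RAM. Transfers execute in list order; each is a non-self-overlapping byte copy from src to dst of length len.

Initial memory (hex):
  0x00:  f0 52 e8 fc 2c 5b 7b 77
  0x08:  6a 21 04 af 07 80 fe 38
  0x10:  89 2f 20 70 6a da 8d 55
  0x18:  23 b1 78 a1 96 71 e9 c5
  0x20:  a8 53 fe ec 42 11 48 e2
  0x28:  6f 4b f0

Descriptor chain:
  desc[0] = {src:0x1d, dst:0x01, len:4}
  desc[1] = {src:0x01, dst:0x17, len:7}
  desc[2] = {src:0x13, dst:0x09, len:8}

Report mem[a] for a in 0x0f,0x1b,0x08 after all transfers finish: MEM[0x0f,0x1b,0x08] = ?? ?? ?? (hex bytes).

MEM[0x0f,0x1b,0x08] = c5 5b 6a

[0] 0x1d->0x01 len=4 : 71 e9 c5 a8
[1] 0x01->0x17 len=7 : 71 e9 c5 a8 5b 7b 77
[2] 0x13->0x09 len=8 : 70 6a da 8d 71 e9 c5 a8
query mem[0x0f]=0xc5, mem[0x1b]=0x5b, mem[0x08]=0x6a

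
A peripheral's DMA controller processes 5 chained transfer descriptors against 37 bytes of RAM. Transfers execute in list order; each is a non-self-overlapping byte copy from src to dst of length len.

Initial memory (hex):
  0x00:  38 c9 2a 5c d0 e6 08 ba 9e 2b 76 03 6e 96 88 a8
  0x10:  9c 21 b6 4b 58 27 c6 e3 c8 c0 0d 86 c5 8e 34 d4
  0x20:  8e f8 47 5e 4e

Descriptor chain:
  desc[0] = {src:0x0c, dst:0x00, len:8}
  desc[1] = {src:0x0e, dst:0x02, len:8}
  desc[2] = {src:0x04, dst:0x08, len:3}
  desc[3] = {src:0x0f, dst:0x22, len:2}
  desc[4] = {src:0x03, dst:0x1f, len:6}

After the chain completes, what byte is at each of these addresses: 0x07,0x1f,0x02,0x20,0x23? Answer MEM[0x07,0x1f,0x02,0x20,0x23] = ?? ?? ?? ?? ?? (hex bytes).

MEM[0x07,0x1f,0x02,0x20,0x23] = 4b a8 88 9c 4b

  after D0: wrote 8B at 0x00 = 6e9688a89c21b64b
  after D1: wrote 8B at 0x02 = 88a89c21b64b5827
  after D2: wrote 3B at 0x08 = 9c21b6
  after D3: wrote 2B at 0x22 = a89c
  after D4: wrote 6B at 0x1f = a89c21b64b9c
query mem[0x07]=0x4b, mem[0x1f]=0xa8, mem[0x02]=0x88, mem[0x20]=0x9c, mem[0x23]=0x4b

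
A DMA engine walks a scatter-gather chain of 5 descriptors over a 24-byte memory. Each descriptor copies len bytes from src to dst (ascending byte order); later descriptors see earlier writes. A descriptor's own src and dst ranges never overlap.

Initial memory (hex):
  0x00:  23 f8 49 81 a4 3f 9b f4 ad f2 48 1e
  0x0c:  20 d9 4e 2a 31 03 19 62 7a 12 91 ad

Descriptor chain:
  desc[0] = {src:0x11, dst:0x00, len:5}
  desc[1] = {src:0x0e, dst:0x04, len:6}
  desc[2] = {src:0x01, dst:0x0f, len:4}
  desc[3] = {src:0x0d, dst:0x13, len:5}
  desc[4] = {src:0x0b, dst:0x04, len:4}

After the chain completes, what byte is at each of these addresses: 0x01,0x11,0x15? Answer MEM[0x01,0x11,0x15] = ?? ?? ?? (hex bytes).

MEM[0x01,0x11,0x15] = 19 7a 19

[0] 0x11->0x00 len=5 : 03 19 62 7a 12
[1] 0x0e->0x04 len=6 : 4e 2a 31 03 19 62
[2] 0x01->0x0f len=4 : 19 62 7a 4e
[3] 0x0d->0x13 len=5 : d9 4e 19 62 7a
[4] 0x0b->0x04 len=4 : 1e 20 d9 4e
query mem[0x01]=0x19, mem[0x11]=0x7a, mem[0x15]=0x19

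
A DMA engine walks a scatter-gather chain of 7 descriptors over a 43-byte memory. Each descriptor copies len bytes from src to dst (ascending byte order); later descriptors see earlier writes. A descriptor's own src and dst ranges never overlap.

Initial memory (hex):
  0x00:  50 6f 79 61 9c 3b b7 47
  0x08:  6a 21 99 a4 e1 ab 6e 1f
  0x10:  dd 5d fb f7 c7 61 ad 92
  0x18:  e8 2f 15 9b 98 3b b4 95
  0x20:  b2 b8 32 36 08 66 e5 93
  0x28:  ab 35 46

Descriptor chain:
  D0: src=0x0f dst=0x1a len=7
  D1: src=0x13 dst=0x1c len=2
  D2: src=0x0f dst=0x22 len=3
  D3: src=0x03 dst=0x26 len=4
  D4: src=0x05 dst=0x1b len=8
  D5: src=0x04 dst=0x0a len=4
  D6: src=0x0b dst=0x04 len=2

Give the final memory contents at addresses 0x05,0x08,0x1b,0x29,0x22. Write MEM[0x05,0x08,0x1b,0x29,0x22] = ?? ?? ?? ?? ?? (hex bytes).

  after D0: wrote 7B at 0x1a = 1fdd5dfbf7c761
  after D1: wrote 2B at 0x1c = f7c7
  after D2: wrote 3B at 0x22 = 1fdd5d
  after D3: wrote 4B at 0x26 = 619c3bb7
  after D4: wrote 8B at 0x1b = 3bb7476a2199a4e1
  after D5: wrote 4B at 0x0a = 9c3bb747
  after D6: wrote 2B at 0x04 = 3bb7
query mem[0x05]=0xb7, mem[0x08]=0x6a, mem[0x1b]=0x3b, mem[0x29]=0xb7, mem[0x22]=0xe1

MEM[0x05,0x08,0x1b,0x29,0x22] = b7 6a 3b b7 e1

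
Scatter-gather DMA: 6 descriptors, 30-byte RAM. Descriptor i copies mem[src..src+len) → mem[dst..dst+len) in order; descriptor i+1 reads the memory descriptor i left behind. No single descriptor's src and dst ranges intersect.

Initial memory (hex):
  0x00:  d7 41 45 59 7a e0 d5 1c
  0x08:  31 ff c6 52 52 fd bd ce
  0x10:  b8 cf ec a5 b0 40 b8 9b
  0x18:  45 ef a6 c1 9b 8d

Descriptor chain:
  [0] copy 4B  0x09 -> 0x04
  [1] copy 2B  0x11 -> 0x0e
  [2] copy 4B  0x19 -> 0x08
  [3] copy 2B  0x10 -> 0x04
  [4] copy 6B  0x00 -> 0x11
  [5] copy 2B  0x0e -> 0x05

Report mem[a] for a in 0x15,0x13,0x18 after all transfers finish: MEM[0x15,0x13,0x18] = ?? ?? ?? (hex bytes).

#0 dst[0x04+4] := {0xff,0xc6,0x52,0x52}
#1 dst[0x0e+2] := {0xcf,0xec}
#2 dst[0x08+4] := {0xef,0xa6,0xc1,0x9b}
#3 dst[0x04+2] := {0xb8,0xcf}
#4 dst[0x11+6] := {0xd7,0x41,0x45,0x59,0xb8,0xcf}
#5 dst[0x05+2] := {0xcf,0xec}
query mem[0x15]=0xb8, mem[0x13]=0x45, mem[0x18]=0x45

MEM[0x15,0x13,0x18] = b8 45 45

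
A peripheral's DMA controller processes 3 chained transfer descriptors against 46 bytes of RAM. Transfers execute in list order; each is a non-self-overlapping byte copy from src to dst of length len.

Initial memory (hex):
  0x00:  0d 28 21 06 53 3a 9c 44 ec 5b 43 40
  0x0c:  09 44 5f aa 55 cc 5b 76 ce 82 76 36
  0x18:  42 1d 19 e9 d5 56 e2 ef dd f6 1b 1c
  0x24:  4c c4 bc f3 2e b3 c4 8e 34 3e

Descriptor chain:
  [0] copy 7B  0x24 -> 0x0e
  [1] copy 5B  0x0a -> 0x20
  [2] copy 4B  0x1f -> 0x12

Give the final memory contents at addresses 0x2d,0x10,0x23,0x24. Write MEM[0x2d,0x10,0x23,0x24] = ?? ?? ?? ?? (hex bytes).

MEM[0x2d,0x10,0x23,0x24] = 3e bc 44 4c

D0: mem[0x0e..0x14] <- [4c c4 bc f3 2e b3 c4]
D1: mem[0x20..0x24] <- [43 40 09 44 4c]
D2: mem[0x12..0x15] <- [ef 43 40 09]
query mem[0x2d]=0x3e, mem[0x10]=0xbc, mem[0x23]=0x44, mem[0x24]=0x4c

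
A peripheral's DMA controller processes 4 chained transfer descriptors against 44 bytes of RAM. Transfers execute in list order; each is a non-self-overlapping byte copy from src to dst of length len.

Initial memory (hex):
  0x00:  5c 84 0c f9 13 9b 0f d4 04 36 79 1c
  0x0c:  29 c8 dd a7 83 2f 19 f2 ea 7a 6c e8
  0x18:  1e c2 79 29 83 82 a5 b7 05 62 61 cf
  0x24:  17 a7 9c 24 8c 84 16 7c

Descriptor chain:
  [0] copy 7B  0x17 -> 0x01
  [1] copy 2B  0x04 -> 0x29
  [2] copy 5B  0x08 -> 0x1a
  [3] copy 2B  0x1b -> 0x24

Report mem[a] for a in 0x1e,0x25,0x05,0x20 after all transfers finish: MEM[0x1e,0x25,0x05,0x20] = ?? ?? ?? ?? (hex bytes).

#0 dst[0x01+7] := {0xe8,0x1e,0xc2,0x79,0x29,0x83,0x82}
#1 dst[0x29+2] := {0x79,0x29}
#2 dst[0x1a+5] := {0x04,0x36,0x79,0x1c,0x29}
#3 dst[0x24+2] := {0x36,0x79}
query mem[0x1e]=0x29, mem[0x25]=0x79, mem[0x05]=0x29, mem[0x20]=0x05

MEM[0x1e,0x25,0x05,0x20] = 29 79 29 05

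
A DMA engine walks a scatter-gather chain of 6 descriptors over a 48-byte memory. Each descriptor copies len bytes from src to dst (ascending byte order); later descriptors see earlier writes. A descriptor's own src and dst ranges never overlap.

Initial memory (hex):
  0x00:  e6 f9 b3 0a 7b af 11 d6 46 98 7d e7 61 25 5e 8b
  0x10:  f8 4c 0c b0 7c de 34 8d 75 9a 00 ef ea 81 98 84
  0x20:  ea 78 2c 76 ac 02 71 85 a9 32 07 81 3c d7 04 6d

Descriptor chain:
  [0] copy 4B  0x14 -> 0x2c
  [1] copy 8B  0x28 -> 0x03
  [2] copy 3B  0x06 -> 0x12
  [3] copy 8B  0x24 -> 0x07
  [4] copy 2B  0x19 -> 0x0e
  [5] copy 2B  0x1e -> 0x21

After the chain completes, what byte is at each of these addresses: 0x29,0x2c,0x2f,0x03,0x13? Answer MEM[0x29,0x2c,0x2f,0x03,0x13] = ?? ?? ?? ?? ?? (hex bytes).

  after D0: wrote 4B at 0x2c = 7cde348d
  after D1: wrote 8B at 0x03 = a93207817cde348d
  after D2: wrote 3B at 0x12 = 817cde
  after D3: wrote 8B at 0x07 = ac027185a9320781
  after D4: wrote 2B at 0x0e = 9a00
  after D5: wrote 2B at 0x21 = 9884
query mem[0x29]=0x32, mem[0x2c]=0x7c, mem[0x2f]=0x8d, mem[0x03]=0xa9, mem[0x13]=0x7c

MEM[0x29,0x2c,0x2f,0x03,0x13] = 32 7c 8d a9 7c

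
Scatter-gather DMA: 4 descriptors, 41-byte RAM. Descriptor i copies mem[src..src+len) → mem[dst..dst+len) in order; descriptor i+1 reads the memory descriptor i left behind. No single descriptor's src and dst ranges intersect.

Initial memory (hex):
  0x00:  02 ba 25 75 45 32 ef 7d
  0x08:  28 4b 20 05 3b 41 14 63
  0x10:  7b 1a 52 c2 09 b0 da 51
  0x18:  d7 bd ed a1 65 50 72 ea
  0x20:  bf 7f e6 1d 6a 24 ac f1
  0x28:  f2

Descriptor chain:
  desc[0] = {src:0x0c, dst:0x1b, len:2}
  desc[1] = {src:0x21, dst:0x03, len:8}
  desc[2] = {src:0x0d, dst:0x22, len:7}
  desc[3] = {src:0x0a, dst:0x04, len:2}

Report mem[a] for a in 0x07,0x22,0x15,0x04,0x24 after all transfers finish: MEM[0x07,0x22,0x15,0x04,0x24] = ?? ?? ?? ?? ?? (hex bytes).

D0: mem[0x1b..0x1c] <- [3b 41]
D1: mem[0x03..0x0a] <- [7f e6 1d 6a 24 ac f1 f2]
D2: mem[0x22..0x28] <- [41 14 63 7b 1a 52 c2]
D3: mem[0x04..0x05] <- [f2 05]
query mem[0x07]=0x24, mem[0x22]=0x41, mem[0x15]=0xb0, mem[0x04]=0xf2, mem[0x24]=0x63

MEM[0x07,0x22,0x15,0x04,0x24] = 24 41 b0 f2 63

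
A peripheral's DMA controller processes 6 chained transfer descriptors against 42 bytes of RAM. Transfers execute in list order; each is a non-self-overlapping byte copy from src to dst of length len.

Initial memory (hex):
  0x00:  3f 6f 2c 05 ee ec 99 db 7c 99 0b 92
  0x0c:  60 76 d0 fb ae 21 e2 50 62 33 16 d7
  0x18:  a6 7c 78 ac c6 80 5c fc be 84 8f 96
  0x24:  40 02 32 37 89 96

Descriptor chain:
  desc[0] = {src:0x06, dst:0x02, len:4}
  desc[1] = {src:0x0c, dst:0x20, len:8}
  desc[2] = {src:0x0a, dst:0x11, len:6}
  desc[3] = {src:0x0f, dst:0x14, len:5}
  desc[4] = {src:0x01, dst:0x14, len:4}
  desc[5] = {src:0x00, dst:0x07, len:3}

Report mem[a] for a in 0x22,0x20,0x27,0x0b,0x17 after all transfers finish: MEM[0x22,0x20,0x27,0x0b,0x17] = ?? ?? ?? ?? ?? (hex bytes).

[0] 0x06->0x02 len=4 : 99 db 7c 99
[1] 0x0c->0x20 len=8 : 60 76 d0 fb ae 21 e2 50
[2] 0x0a->0x11 len=6 : 0b 92 60 76 d0 fb
[3] 0x0f->0x14 len=5 : fb ae 0b 92 60
[4] 0x01->0x14 len=4 : 6f 99 db 7c
[5] 0x00->0x07 len=3 : 3f 6f 99
query mem[0x22]=0xd0, mem[0x20]=0x60, mem[0x27]=0x50, mem[0x0b]=0x92, mem[0x17]=0x7c

MEM[0x22,0x20,0x27,0x0b,0x17] = d0 60 50 92 7c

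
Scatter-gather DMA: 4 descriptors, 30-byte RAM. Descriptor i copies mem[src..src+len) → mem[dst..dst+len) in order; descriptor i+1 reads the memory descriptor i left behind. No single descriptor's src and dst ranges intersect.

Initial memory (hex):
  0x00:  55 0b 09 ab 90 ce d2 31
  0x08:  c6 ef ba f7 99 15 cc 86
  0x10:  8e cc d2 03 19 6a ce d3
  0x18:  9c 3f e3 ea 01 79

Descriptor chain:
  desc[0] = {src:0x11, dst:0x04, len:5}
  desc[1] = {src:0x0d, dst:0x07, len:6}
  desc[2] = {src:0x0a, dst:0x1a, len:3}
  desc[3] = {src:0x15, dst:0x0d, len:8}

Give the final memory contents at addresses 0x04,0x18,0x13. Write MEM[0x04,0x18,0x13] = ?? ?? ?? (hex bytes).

MEM[0x04,0x18,0x13] = cc 9c cc

  after D0: wrote 5B at 0x04 = ccd203196a
  after D1: wrote 6B at 0x07 = 15cc868eccd2
  after D2: wrote 3B at 0x1a = 8eccd2
  after D3: wrote 8B at 0x0d = 6aced39c3f8eccd2
query mem[0x04]=0xcc, mem[0x18]=0x9c, mem[0x13]=0xcc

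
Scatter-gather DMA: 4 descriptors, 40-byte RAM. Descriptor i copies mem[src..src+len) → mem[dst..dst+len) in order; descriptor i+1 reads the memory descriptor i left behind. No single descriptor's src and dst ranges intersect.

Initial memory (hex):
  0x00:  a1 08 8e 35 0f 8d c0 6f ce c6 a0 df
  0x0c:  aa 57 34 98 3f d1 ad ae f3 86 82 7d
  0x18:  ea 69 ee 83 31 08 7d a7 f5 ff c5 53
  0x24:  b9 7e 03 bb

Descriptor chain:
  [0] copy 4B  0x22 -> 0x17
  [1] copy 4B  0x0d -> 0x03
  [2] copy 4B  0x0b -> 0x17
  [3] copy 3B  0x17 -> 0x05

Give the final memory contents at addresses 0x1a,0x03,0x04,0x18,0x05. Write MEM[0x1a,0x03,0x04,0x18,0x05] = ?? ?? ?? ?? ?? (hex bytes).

MEM[0x1a,0x03,0x04,0x18,0x05] = 34 57 34 aa df

  after D0: wrote 4B at 0x17 = c553b97e
  after D1: wrote 4B at 0x03 = 5734983f
  after D2: wrote 4B at 0x17 = dfaa5734
  after D3: wrote 3B at 0x05 = dfaa57
query mem[0x1a]=0x34, mem[0x03]=0x57, mem[0x04]=0x34, mem[0x18]=0xaa, mem[0x05]=0xdf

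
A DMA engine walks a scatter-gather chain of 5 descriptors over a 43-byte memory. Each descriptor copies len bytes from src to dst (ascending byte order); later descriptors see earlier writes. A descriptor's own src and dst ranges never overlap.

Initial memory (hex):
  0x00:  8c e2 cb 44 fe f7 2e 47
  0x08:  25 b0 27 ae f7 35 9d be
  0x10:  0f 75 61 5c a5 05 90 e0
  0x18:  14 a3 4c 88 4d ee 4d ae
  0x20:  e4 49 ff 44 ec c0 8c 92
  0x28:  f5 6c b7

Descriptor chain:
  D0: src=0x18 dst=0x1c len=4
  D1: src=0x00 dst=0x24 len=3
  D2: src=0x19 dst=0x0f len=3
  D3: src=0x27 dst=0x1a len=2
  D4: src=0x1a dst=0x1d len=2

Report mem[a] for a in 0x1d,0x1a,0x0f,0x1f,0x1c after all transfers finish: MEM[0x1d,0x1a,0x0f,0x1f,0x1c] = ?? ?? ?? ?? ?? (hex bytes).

MEM[0x1d,0x1a,0x0f,0x1f,0x1c] = 92 92 a3 88 14

  after D0: wrote 4B at 0x1c = 14a34c88
  after D1: wrote 3B at 0x24 = 8ce2cb
  after D2: wrote 3B at 0x0f = a34c88
  after D3: wrote 2B at 0x1a = 92f5
  after D4: wrote 2B at 0x1d = 92f5
query mem[0x1d]=0x92, mem[0x1a]=0x92, mem[0x0f]=0xa3, mem[0x1f]=0x88, mem[0x1c]=0x14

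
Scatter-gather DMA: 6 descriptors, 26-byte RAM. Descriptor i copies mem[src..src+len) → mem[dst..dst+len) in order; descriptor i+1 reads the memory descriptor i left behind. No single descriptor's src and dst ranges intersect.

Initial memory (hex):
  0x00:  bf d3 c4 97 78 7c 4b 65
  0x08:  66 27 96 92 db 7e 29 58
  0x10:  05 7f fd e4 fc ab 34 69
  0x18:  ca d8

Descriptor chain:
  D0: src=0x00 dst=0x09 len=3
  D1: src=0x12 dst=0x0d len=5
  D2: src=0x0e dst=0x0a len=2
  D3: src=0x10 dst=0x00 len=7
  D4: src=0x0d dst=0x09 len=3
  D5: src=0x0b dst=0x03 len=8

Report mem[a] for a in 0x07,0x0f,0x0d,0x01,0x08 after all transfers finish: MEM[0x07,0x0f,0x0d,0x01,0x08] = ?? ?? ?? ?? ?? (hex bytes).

MEM[0x07,0x0f,0x0d,0x01,0x08] = fc fc fd 34 ab

  after D0: wrote 3B at 0x09 = bfd3c4
  after D1: wrote 5B at 0x0d = fde4fcab34
  after D2: wrote 2B at 0x0a = e4fc
  after D3: wrote 7B at 0x00 = ab34fde4fcab34
  after D4: wrote 3B at 0x09 = fde4fc
  after D5: wrote 8B at 0x03 = fcdbfde4fcab34fd
query mem[0x07]=0xfc, mem[0x0f]=0xfc, mem[0x0d]=0xfd, mem[0x01]=0x34, mem[0x08]=0xab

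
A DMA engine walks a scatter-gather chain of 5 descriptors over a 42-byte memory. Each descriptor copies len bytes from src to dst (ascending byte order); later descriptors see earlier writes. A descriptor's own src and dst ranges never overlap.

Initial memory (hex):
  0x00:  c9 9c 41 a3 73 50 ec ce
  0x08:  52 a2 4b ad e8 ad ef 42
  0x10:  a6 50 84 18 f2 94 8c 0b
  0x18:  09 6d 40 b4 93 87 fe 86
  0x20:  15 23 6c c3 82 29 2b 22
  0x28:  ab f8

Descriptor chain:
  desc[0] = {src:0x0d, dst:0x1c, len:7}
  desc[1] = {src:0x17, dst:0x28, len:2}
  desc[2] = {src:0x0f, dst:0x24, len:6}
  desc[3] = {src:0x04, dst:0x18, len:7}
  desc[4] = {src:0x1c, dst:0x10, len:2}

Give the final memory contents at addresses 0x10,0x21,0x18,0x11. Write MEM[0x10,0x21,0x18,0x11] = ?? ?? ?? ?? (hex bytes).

MEM[0x10,0x21,0x18,0x11] = 52 84 73 a2

D0: mem[0x1c..0x22] <- [ad ef 42 a6 50 84 18]
D1: mem[0x28..0x29] <- [0b 09]
D2: mem[0x24..0x29] <- [42 a6 50 84 18 f2]
D3: mem[0x18..0x1e] <- [73 50 ec ce 52 a2 4b]
D4: mem[0x10..0x11] <- [52 a2]
query mem[0x10]=0x52, mem[0x21]=0x84, mem[0x18]=0x73, mem[0x11]=0xa2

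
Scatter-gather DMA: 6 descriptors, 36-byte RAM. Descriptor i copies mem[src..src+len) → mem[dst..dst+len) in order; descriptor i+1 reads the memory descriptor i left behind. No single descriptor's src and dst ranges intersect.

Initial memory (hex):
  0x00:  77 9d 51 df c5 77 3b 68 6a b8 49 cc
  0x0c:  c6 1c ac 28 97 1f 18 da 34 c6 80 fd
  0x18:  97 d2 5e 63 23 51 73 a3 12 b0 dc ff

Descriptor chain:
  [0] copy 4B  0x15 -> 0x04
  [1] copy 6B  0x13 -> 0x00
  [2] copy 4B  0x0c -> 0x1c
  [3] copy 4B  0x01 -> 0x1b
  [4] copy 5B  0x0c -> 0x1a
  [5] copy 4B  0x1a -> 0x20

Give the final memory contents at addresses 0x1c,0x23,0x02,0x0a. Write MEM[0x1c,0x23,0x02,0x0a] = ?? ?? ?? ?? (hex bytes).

MEM[0x1c,0x23,0x02,0x0a] = ac 28 c6 49

#0 dst[0x04+4] := {0xc6,0x80,0xfd,0x97}
#1 dst[0x00+6] := {0xda,0x34,0xc6,0x80,0xfd,0x97}
#2 dst[0x1c+4] := {0xc6,0x1c,0xac,0x28}
#3 dst[0x1b+4] := {0x34,0xc6,0x80,0xfd}
#4 dst[0x1a+5] := {0xc6,0x1c,0xac,0x28,0x97}
#5 dst[0x20+4] := {0xc6,0x1c,0xac,0x28}
query mem[0x1c]=0xac, mem[0x23]=0x28, mem[0x02]=0xc6, mem[0x0a]=0x49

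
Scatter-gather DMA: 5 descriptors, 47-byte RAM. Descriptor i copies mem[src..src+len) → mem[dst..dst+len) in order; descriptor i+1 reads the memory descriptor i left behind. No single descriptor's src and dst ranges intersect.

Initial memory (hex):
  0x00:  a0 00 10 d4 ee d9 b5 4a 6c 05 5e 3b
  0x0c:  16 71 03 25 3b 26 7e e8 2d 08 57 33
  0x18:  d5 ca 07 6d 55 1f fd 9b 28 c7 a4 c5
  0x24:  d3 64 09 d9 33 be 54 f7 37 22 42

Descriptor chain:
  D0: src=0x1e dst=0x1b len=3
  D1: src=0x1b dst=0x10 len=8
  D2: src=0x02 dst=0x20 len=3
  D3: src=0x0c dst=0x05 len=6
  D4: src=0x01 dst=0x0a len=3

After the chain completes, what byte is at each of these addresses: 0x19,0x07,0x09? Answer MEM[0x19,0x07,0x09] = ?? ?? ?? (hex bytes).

#0 dst[0x1b+3] := {0xfd,0x9b,0x28}
#1 dst[0x10+8] := {0xfd,0x9b,0x28,0xfd,0x9b,0x28,0xc7,0xa4}
#2 dst[0x20+3] := {0x10,0xd4,0xee}
#3 dst[0x05+6] := {0x16,0x71,0x03,0x25,0xfd,0x9b}
#4 dst[0x0a+3] := {0x00,0x10,0xd4}
query mem[0x19]=0xca, mem[0x07]=0x03, mem[0x09]=0xfd

MEM[0x19,0x07,0x09] = ca 03 fd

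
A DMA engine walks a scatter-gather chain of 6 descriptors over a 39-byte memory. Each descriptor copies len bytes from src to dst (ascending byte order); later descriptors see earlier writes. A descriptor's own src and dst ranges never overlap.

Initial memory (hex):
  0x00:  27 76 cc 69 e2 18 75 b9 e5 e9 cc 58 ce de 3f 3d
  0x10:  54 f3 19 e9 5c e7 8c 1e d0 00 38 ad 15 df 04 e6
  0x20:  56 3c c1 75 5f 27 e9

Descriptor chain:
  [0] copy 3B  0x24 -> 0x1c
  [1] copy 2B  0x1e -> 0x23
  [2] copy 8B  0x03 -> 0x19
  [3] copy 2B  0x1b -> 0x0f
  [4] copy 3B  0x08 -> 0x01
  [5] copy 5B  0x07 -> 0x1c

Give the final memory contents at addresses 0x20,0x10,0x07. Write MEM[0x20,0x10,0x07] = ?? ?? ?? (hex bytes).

D0: mem[0x1c..0x1e] <- [5f 27 e9]
D1: mem[0x23..0x24] <- [e9 e6]
D2: mem[0x19..0x20] <- [69 e2 18 75 b9 e5 e9 cc]
D3: mem[0x0f..0x10] <- [18 75]
D4: mem[0x01..0x03] <- [e5 e9 cc]
D5: mem[0x1c..0x20] <- [b9 e5 e9 cc 58]
query mem[0x20]=0x58, mem[0x10]=0x75, mem[0x07]=0xb9

MEM[0x20,0x10,0x07] = 58 75 b9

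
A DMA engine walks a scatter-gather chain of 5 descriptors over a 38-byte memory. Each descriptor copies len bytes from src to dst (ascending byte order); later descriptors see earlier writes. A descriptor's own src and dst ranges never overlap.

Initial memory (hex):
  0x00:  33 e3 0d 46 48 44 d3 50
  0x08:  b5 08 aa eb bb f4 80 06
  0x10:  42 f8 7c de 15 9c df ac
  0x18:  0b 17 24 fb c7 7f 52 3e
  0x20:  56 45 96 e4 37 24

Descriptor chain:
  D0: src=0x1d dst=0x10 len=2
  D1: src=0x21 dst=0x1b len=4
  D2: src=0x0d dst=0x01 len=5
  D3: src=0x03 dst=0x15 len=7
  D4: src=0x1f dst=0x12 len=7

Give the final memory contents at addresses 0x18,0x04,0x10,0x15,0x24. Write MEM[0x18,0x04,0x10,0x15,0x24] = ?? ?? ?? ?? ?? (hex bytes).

#0 dst[0x10+2] := {0x7f,0x52}
#1 dst[0x1b+4] := {0x45,0x96,0xe4,0x37}
#2 dst[0x01+5] := {0xf4,0x80,0x06,0x7f,0x52}
#3 dst[0x15+7] := {0x06,0x7f,0x52,0xd3,0x50,0xb5,0x08}
#4 dst[0x12+7] := {0x3e,0x56,0x45,0x96,0xe4,0x37,0x24}
query mem[0x18]=0x24, mem[0x04]=0x7f, mem[0x10]=0x7f, mem[0x15]=0x96, mem[0x24]=0x37

MEM[0x18,0x04,0x10,0x15,0x24] = 24 7f 7f 96 37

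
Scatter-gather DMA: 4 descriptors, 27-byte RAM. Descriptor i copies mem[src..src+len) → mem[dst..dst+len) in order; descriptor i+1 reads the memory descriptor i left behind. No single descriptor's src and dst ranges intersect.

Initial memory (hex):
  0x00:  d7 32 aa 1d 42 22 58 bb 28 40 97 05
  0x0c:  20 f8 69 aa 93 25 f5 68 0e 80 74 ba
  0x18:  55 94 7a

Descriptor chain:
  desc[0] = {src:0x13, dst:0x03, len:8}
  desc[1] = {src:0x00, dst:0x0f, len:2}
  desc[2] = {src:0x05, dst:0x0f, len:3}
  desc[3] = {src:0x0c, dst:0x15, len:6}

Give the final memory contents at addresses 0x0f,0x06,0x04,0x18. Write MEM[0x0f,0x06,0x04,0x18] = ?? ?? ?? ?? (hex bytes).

MEM[0x0f,0x06,0x04,0x18] = 80 74 0e 80

D0: mem[0x03..0x0a] <- [68 0e 80 74 ba 55 94 7a]
D1: mem[0x0f..0x10] <- [d7 32]
D2: mem[0x0f..0x11] <- [80 74 ba]
D3: mem[0x15..0x1a] <- [20 f8 69 80 74 ba]
query mem[0x0f]=0x80, mem[0x06]=0x74, mem[0x04]=0x0e, mem[0x18]=0x80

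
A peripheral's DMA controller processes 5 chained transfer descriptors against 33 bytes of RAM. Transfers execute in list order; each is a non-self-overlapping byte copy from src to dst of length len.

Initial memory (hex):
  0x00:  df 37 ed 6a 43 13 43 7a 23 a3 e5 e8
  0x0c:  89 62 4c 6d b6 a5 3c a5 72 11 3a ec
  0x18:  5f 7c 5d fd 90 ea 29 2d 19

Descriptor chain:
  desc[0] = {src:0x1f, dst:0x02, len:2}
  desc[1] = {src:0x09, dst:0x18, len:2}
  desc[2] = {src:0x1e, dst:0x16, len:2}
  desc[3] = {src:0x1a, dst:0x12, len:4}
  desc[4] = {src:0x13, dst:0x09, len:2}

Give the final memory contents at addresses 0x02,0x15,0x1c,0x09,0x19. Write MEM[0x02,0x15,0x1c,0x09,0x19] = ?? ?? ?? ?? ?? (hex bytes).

[0] 0x1f->0x02 len=2 : 2d 19
[1] 0x09->0x18 len=2 : a3 e5
[2] 0x1e->0x16 len=2 : 29 2d
[3] 0x1a->0x12 len=4 : 5d fd 90 ea
[4] 0x13->0x09 len=2 : fd 90
query mem[0x02]=0x2d, mem[0x15]=0xea, mem[0x1c]=0x90, mem[0x09]=0xfd, mem[0x19]=0xe5

MEM[0x02,0x15,0x1c,0x09,0x19] = 2d ea 90 fd e5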